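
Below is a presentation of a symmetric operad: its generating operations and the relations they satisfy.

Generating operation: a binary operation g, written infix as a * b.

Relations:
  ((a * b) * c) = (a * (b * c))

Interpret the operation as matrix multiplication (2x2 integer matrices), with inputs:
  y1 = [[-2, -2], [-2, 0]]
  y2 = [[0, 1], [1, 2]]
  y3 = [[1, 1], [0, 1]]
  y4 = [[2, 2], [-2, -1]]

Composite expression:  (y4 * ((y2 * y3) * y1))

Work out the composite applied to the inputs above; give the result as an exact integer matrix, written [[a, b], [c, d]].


[[-20, -4], [12, 2]]

(y2 * y3) = [[0, 1], [1, 3]]
((y2 * y3) * y1) = [[-2, 0], [-8, -2]]
(y4 * ((y2 * y3) * y1)) = [[-20, -4], [12, 2]]


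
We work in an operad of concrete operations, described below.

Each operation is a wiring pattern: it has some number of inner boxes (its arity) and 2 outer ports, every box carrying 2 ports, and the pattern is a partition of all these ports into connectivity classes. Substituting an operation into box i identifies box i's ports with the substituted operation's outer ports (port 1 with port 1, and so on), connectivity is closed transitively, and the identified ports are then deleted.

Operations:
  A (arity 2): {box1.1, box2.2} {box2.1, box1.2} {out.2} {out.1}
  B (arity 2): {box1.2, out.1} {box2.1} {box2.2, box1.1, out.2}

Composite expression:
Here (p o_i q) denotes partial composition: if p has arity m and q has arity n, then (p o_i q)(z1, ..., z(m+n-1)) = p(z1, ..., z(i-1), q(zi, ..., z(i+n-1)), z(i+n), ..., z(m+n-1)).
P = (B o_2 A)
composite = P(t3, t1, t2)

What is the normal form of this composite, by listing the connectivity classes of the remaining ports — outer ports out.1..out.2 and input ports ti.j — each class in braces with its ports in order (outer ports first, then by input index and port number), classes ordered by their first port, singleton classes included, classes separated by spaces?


{out.1, t3.2} {out.2, t3.1} {t1.1, t2.2} {t1.2, t2.1}

Reachability decides: close wires over B-identified ports.
the subtree at A composes to {out.1} {out.2} {t1.1, t2.2} {t1.2, t2.1} on (t1, t2); out.j = own outer ports
the subtree at B composes to {out.1, t3.2} {out.2, t3.1} {t1.1, t2.2} {t1.2, t2.1} on (t3, t1, t2); out.j = own outer ports


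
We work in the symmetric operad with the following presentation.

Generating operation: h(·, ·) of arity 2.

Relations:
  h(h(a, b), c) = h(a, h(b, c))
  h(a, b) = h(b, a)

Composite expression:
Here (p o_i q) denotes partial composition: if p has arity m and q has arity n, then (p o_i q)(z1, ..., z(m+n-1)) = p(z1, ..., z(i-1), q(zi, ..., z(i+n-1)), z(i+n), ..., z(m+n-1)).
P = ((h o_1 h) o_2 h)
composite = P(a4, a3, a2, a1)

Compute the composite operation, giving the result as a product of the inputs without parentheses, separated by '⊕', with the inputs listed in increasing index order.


Key point: h commutes, so take the a-inputs in any fixed order.
h(a3, a2) spells out as a3 ⊕ a2
h(a4, h(a3, a2)) spells out as a4 ⊕ a3 ⊕ a2
h(h(a4, h(a3, a2)), a1) spells out as a4 ⊕ a3 ⊕ a2 ⊕ a1
rearranged into index order: a1 ⊕ a2 ⊕ a3 ⊕ a4

a1 ⊕ a2 ⊕ a3 ⊕ a4


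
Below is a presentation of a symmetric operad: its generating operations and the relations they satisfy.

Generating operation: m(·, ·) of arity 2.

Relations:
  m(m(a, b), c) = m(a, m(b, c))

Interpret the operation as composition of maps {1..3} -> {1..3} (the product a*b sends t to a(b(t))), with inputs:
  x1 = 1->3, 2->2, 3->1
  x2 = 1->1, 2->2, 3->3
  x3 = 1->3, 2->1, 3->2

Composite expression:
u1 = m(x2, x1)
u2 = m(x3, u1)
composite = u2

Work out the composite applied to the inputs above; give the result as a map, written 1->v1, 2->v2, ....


1->2, 2->1, 3->3

m(x2, x1) = 1->3, 2->2, 3->1
m(x3, m(x2, x1)) = 1->2, 2->1, 3->3


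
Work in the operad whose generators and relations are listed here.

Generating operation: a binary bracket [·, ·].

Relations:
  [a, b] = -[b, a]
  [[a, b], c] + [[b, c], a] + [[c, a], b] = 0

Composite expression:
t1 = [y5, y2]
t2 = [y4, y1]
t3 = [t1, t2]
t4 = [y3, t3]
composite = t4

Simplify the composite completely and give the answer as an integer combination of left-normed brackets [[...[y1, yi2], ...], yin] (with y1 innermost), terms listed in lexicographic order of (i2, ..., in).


A multilinear Lie element is pinned by y1-initial words (y1 innermost).
Composite bracket: [y3, [[y5, y2], [y4, y1]]]
The bracket unfolds into 16 signed words via [a, b] = ab - ba (2^4 = 16).
Collect the words opening with y1:
  y1y4y2y5y3 appears with sign +1, giving the term +[[[[y1, y4], y2], y5], y3]
  y1y4y5y2y3 appears with sign -1, giving the term -[[[[y1, y4], y5], y2], y3]

[[[[y1, y4], y2], y5], y3] - [[[[y1, y4], y5], y2], y3]


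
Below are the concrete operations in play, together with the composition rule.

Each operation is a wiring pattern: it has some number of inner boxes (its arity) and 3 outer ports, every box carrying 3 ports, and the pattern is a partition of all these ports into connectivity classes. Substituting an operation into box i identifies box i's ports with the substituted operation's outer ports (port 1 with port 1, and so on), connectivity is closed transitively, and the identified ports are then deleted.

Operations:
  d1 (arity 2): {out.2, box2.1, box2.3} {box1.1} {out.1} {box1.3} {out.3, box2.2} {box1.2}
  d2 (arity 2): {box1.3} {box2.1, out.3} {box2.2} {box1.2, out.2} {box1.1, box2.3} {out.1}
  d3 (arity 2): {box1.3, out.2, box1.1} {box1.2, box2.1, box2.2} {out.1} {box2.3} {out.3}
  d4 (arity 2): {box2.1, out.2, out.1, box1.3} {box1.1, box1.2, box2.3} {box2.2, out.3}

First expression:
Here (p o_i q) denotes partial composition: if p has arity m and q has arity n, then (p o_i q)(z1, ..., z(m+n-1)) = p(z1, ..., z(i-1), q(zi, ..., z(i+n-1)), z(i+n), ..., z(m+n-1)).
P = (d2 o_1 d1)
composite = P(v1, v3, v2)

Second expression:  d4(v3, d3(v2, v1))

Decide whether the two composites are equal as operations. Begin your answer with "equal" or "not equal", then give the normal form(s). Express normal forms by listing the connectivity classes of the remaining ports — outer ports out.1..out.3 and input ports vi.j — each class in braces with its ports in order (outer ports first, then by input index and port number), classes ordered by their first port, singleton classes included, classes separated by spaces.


The first expression, normalized: {out.1} {out.2, v3.1, v3.3} {out.3, v2.1} {v1.1} {v1.2} {v1.3} {v2.2} {v2.3} {v3.2}
The second expression, normalized: {out.1, out.2, v3.3} {out.3, v2.1, v2.3} {v1.1, v1.2, v2.2} {v1.3} {v3.1, v3.2}
Distinct normal forms: not equal.

not equal — first {out.1} {out.2, v3.1, v3.3} {out.3, v2.1} {v1.1} {v1.2} {v1.3} {v2.2} {v2.3} {v3.2}, second {out.1, out.2, v3.3} {out.3, v2.1, v2.3} {v1.1, v1.2, v2.2} {v1.3} {v3.1, v3.2}


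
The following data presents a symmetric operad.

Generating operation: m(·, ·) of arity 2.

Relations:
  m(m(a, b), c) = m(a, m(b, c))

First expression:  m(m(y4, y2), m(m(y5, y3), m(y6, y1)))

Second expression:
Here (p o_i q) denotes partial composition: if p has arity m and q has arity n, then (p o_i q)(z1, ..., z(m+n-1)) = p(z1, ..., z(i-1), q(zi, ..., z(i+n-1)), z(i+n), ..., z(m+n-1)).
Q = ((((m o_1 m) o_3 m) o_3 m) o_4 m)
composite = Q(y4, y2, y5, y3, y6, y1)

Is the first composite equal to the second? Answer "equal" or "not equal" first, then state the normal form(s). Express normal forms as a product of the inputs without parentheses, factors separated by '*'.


The first expression, normalized: y4 * y2 * y5 * y3 * y6 * y1
The second expression, normalized: y4 * y2 * y5 * y3 * y6 * y1
Same normal form: equal.

equal; both compose to y4 * y2 * y5 * y3 * y6 * y1


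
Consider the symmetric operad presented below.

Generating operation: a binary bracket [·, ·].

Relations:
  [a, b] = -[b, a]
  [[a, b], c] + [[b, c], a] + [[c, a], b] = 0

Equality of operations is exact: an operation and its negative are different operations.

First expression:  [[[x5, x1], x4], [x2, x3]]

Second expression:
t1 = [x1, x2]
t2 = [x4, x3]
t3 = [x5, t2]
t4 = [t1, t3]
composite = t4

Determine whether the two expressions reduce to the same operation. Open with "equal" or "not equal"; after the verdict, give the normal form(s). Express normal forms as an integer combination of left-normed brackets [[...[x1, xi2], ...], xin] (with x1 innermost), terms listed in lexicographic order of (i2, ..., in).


not equal — first -[[[[x1, x5], x4], x2], x3] + [[[[x1, x5], x4], x3], x2], second [[[[x1, x2], x3], x4], x5] - [[[[x1, x2], x4], x3], x5] - [[[[x1, x2], x5], x3], x4] + [[[[x1, x2], x5], x4], x3]

Reducing the first expression gives -[[[[x1, x5], x4], x2], x3] + [[[[x1, x5], x4], x3], x2]
Reducing the second expression gives [[[[x1, x2], x3], x4], x5] - [[[[x1, x2], x4], x3], x5] - [[[[x1, x2], x5], x3], x4] + [[[[x1, x2], x5], x4], x3]
Different reductions; not equal.


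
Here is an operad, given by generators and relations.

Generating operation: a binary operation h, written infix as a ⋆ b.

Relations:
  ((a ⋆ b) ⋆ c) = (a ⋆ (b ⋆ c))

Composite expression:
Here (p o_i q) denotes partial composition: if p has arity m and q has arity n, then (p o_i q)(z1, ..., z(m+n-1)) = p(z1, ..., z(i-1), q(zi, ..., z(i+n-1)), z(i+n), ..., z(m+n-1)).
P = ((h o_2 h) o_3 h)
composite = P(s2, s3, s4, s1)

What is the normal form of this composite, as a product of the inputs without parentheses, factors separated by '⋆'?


Under associativity of h, the answer is the s's in reading order.
(s4 ⋆ s1) flattens to s4 ⋆ s1
(s3 ⋆ (s4 ⋆ s1)) flattens to s3 ⋆ s4 ⋆ s1
(s2 ⋆ (s3 ⋆ (s4 ⋆ s1))) flattens to s2 ⋆ s3 ⋆ s4 ⋆ s1

s2 ⋆ s3 ⋆ s4 ⋆ s1


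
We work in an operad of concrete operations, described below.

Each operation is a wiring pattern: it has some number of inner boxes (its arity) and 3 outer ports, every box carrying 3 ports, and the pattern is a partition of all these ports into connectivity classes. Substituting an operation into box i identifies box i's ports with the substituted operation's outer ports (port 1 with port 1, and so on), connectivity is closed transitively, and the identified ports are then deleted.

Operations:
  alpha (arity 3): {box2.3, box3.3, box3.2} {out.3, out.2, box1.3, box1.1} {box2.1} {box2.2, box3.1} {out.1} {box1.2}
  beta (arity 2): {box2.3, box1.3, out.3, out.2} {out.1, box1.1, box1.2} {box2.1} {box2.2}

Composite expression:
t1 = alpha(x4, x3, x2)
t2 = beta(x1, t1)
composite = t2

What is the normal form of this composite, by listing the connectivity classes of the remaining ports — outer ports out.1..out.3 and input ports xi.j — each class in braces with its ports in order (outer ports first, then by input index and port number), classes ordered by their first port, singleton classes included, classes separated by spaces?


{out.1, x1.1, x1.2} {out.2, out.3, x1.3, x4.1, x4.3} {x2.1, x3.2} {x2.2, x2.3, x3.3} {x3.1} {x4.2}

Reachability decides: close wires over beta-identified ports.
through alpha, on inputs (x4, x3, x2): {out.1} {out.2, out.3, x4.1, x4.3} {x2.1, x3.2} {x2.2, x2.3, x3.3} {x3.1} {x4.2} (out.j = stage outer ports)
through beta, on inputs (x1, x4, x3, x2): {out.1, x1.1, x1.2} {out.2, out.3, x1.3, x4.1, x4.3} {x2.1, x3.2} {x2.2, x2.3, x3.3} {x3.1} {x4.2} (out.j = stage outer ports)


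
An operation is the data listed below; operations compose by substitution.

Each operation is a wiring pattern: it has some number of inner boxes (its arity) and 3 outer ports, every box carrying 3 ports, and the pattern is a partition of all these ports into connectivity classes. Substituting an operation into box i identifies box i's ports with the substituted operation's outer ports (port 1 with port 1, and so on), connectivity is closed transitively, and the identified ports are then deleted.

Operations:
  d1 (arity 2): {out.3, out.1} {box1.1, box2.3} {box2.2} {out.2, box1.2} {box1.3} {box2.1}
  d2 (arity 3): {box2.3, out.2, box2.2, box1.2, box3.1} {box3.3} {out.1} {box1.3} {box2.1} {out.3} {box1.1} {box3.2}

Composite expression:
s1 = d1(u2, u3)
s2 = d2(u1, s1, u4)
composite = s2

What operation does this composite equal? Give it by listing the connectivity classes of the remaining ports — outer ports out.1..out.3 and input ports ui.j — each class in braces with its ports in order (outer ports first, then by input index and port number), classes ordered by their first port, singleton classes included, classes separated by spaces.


Substituting into d2 glues patterns; closure does the rest.
composing d1 on (u2, u3), with out.j its own outer ports: {out.1, out.3} {out.2, u2.2} {u2.1, u3.3} {u2.3} {u3.1} {u3.2}
composing d2 on (u1, u2, u3, u4), with out.j its own outer ports: {out.1} {out.2, u1.2, u2.2, u4.1} {out.3} {u1.1} {u1.3} {u2.1, u3.3} {u2.3} {u3.1} {u3.2} {u4.2} {u4.3}

{out.1} {out.2, u1.2, u2.2, u4.1} {out.3} {u1.1} {u1.3} {u2.1, u3.3} {u2.3} {u3.1} {u3.2} {u4.2} {u4.3}


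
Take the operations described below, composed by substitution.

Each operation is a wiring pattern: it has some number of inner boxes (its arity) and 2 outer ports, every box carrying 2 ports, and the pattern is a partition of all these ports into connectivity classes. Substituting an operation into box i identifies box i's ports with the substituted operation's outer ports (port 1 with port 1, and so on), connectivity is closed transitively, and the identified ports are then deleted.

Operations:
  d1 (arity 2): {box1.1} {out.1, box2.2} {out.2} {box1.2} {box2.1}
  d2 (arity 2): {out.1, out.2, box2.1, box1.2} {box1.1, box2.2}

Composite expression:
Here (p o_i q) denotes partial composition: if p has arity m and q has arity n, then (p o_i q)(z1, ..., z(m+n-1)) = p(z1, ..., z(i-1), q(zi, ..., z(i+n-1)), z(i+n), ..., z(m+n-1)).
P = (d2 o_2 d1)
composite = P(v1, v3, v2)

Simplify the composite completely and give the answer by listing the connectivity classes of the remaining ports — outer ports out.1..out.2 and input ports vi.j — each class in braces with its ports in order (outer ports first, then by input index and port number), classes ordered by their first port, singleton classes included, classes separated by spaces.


{out.1, out.2, v1.2, v2.2} {v1.1} {v2.1} {v3.1} {v3.2}

After gluing at d2, chains via deleted ports link the v-ports.
after d1, the pattern on (v3, v2) reads {out.1, v2.2} {out.2} {v2.1} {v3.1} {v3.2} (out.j = its outer ports)
after d2, the pattern on (v1, v3, v2) reads {out.1, out.2, v1.2, v2.2} {v1.1} {v2.1} {v3.1} {v3.2} (out.j = its outer ports)


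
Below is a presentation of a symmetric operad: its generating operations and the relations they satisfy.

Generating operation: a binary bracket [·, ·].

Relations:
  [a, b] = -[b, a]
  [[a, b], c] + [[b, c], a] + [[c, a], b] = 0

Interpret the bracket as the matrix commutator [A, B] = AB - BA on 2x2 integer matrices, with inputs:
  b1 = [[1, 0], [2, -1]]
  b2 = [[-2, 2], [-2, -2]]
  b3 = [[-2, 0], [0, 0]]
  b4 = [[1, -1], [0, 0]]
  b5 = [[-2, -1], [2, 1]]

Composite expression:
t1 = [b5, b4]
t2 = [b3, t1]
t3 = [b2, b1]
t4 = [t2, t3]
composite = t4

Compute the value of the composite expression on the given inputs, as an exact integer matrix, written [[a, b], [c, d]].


[[48, 64], [32, -48]]

[b5, b4] = [[2, 4], [2, -2]]
[b3, [b5, b4]] = [[0, -8], [4, 0]]
[b2, b1] = [[4, -4], [-4, -4]]
[[b3, [b5, b4]], [b2, b1]] = [[48, 64], [32, -48]]


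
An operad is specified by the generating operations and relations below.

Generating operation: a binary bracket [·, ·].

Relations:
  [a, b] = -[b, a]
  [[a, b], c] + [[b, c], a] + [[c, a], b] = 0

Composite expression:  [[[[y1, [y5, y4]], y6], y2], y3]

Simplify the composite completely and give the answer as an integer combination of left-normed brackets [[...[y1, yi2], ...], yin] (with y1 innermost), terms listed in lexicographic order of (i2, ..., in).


-[[[[[y1, y4], y5], y6], y2], y3] + [[[[[y1, y5], y4], y6], y2], y3]

Antisymmetry and Jacobi reduce to y1-anchored left-normed brackets.
Composite bracket: [[[[y1, [y5, y4]], y6], y2], y3]
Expanding via [a, b] = ab - ba: 32 signed words (2^5 = 32).
Only words starting with y1 matter:
  sign of y1y4y5y6y2y3 is -1, so it contributes -[[[[[y1, y4], y5], y6], y2], y3]
  sign of y1y5y4y6y2y3 is +1, so it contributes +[[[[[y1, y5], y4], y6], y2], y3]


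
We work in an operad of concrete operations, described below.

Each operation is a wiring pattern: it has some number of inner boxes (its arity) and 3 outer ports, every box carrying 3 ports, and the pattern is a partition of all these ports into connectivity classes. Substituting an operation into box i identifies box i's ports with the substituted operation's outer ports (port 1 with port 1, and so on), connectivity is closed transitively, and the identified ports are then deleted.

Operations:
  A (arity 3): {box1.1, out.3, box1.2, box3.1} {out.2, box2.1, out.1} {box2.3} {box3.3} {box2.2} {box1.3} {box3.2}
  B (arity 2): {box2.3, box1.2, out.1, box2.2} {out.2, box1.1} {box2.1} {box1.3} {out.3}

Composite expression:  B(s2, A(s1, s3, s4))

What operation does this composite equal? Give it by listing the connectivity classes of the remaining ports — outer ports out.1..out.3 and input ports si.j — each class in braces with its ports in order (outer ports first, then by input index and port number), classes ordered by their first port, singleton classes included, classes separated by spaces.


{out.1, s1.1, s1.2, s2.2, s3.1, s4.1} {out.2, s2.1} {out.3} {s1.3} {s2.3} {s3.2} {s3.3} {s4.2} {s4.3}

Treat the ports identified at B as solder joints: merge, then drop.
stage A: inputs (s1, s3, s4), connectivity {out.1, out.2, s3.1} {out.3, s1.1, s1.2, s4.1} {s1.3} {s3.2} {s3.3} {s4.2} {s4.3}, out.j its boundary
stage B: inputs (s2, s1, s3, s4), connectivity {out.1, s1.1, s1.2, s2.2, s3.1, s4.1} {out.2, s2.1} {out.3} {s1.3} {s2.3} {s3.2} {s3.3} {s4.2} {s4.3}, out.j its boundary


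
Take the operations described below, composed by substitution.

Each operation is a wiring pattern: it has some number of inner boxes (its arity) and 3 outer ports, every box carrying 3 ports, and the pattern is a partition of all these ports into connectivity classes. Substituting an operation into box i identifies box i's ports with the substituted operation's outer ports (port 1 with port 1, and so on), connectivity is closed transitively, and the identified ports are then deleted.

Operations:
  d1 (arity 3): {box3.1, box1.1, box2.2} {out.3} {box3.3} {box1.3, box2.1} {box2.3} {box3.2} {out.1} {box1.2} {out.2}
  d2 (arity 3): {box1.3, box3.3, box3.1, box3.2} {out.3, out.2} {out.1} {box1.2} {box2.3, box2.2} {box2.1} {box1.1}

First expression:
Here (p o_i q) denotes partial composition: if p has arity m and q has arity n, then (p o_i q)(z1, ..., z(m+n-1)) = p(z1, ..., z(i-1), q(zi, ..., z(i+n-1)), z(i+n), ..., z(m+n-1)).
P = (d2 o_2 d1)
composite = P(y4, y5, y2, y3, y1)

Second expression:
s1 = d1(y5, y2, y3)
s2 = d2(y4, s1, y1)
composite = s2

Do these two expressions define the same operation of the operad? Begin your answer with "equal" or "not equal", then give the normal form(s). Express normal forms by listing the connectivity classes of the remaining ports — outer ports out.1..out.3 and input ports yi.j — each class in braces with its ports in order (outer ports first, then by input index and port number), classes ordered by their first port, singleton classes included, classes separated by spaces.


equal; the common form is {out.1} {out.2, out.3} {y1.1, y1.2, y1.3, y4.3} {y2.1, y5.3} {y2.2, y3.1, y5.1} {y2.3} {y3.2} {y3.3} {y4.1} {y4.2} {y5.2}

The first composite normalizes to {out.1} {out.2, out.3} {y1.1, y1.2, y1.3, y4.3} {y2.1, y5.3} {y2.2, y3.1, y5.1} {y2.3} {y3.2} {y3.3} {y4.1} {y4.2} {y5.2}
The second composite normalizes to {out.1} {out.2, out.3} {y1.1, y1.2, y1.3, y4.3} {y2.1, y5.3} {y2.2, y3.1, y5.1} {y2.3} {y3.2} {y3.3} {y4.1} {y4.2} {y5.2}
Same normal form: equal.


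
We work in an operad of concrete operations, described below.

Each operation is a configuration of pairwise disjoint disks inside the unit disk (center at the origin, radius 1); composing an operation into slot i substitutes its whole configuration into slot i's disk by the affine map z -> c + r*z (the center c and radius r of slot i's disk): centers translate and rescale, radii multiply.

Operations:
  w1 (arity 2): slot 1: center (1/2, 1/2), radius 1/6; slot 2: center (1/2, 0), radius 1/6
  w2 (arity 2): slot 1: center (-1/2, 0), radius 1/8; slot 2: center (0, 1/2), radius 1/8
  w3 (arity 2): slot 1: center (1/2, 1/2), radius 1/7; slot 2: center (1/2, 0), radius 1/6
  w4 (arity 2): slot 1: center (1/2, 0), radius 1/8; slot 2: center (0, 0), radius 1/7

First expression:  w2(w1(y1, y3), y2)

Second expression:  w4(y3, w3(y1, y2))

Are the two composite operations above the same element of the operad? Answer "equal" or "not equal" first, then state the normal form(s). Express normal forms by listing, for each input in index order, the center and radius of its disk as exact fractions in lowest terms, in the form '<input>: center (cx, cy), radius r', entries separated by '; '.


The first expression, normalized: y1: center (-7/16, 1/16), radius 1/48; y2: center (0, 1/2), radius 1/8; y3: center (-7/16, 0), radius 1/48
The second expression, normalized: y1: center (1/14, 1/14), radius 1/49; y2: center (1/14, 0), radius 1/42; y3: center (1/2, 0), radius 1/8
They disagree, so not equal.

not equal: they reduce to y1: center (-7/16, 1/16), radius 1/48; y2: center (0, 1/2), radius 1/8; y3: center (-7/16, 0), radius 1/48 and y1: center (1/14, 1/14), radius 1/49; y2: center (1/14, 0), radius 1/42; y3: center (1/2, 0), radius 1/8


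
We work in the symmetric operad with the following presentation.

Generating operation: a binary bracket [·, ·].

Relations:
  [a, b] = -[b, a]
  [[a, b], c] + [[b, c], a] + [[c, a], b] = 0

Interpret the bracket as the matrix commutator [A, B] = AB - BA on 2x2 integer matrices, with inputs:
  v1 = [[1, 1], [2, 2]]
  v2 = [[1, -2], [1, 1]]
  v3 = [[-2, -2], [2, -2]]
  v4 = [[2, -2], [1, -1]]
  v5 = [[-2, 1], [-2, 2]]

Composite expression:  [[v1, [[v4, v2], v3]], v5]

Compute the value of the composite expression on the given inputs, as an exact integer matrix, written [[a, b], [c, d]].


[v4, v2] = [[0, -6], [-3, 0]]
[[v4, v2], v3] = [[-18, 0], [0, 18]]
[v1, [[v4, v2], v3]] = [[0, 36], [-72, 0]]
[[v1, [[v4, v2], v3]], v5] = [[0, 144], [288, 0]]

[[0, 144], [288, 0]]


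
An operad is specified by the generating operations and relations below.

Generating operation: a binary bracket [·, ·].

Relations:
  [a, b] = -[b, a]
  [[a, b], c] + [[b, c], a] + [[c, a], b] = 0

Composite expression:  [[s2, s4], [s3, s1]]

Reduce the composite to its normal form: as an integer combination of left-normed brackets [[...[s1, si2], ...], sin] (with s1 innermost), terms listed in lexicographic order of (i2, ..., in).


[[[s1, s3], s2], s4] - [[[s1, s3], s4], s2]


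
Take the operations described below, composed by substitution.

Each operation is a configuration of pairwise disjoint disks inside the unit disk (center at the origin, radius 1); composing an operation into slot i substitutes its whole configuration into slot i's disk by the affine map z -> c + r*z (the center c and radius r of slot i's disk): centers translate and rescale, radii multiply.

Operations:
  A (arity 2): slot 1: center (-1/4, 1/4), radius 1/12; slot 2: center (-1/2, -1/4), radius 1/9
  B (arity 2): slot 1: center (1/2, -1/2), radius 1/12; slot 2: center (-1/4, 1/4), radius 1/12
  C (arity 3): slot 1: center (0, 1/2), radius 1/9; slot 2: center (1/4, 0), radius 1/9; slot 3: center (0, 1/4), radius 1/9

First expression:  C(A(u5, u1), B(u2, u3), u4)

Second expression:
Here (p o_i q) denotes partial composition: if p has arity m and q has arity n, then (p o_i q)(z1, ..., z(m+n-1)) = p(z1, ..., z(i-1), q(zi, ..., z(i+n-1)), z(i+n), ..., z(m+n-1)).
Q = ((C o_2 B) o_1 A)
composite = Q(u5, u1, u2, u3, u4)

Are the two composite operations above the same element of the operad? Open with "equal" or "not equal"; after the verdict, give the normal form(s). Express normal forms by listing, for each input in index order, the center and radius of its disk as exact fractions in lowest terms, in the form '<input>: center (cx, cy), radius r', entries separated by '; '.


equal; the common form is u1: center (-1/18, 17/36), radius 1/81; u2: center (11/36, -1/18), radius 1/108; u3: center (2/9, 1/36), radius 1/108; u4: center (0, 1/4), radius 1/9; u5: center (-1/36, 19/36), radius 1/108


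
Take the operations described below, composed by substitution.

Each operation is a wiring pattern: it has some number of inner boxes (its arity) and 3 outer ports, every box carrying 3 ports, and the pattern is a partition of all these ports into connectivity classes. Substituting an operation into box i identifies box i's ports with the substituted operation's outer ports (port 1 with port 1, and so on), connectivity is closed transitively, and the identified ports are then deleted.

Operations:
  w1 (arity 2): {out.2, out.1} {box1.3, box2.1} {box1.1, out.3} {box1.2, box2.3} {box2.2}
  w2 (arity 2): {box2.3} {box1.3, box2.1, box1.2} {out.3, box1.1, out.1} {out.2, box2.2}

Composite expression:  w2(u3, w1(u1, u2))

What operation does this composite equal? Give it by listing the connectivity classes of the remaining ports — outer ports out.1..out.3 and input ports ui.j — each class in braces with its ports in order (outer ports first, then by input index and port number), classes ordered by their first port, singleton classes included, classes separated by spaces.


Treat the ports identified at w2 as solder joints: merge, then drop.
stage w1: inputs (u1, u2), connectivity {out.1, out.2} {out.3, u1.1} {u1.2, u2.3} {u1.3, u2.1} {u2.2}, out.j its boundary
stage w2: inputs (u3, u1, u2), connectivity {out.1, out.3, u3.1} {out.2, u3.2, u3.3} {u1.1} {u1.2, u2.3} {u1.3, u2.1} {u2.2}, out.j its boundary

{out.1, out.3, u3.1} {out.2, u3.2, u3.3} {u1.1} {u1.2, u2.3} {u1.3, u2.1} {u2.2}


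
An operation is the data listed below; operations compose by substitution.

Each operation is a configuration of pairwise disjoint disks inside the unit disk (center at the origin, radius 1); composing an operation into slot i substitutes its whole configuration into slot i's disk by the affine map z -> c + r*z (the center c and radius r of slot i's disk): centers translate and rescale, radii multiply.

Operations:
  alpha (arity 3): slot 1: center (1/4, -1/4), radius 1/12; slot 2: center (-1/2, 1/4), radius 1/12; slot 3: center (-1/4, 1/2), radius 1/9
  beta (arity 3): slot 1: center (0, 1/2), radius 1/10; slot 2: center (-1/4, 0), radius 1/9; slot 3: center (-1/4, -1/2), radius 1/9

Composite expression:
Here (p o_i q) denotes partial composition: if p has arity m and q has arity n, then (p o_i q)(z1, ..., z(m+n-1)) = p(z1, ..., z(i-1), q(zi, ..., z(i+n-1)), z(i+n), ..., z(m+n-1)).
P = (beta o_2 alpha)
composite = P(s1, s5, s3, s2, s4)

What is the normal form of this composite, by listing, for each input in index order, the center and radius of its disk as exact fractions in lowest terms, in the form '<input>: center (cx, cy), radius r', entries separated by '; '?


s1: center (0, 1/2), radius 1/10; s2: center (-5/18, 1/18), radius 1/81; s3: center (-11/36, 1/36), radius 1/108; s4: center (-1/4, -1/2), radius 1/9; s5: center (-2/9, -1/36), radius 1/108


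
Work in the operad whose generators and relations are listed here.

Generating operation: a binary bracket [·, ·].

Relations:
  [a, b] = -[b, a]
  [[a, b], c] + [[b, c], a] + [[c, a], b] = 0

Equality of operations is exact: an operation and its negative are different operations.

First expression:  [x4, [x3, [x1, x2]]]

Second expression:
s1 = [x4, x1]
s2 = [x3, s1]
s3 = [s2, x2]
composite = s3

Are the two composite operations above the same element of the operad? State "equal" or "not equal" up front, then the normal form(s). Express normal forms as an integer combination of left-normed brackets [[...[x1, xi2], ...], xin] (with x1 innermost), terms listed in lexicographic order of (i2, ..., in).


not equal; first: [[[x1, x2], x3], x4]; second: [[[x1, x4], x3], x2]

In normal form, the first expression is [[[x1, x2], x3], x4]
In normal form, the second expression is [[[x1, x4], x3], x2]
The normal forms differ: not equal.


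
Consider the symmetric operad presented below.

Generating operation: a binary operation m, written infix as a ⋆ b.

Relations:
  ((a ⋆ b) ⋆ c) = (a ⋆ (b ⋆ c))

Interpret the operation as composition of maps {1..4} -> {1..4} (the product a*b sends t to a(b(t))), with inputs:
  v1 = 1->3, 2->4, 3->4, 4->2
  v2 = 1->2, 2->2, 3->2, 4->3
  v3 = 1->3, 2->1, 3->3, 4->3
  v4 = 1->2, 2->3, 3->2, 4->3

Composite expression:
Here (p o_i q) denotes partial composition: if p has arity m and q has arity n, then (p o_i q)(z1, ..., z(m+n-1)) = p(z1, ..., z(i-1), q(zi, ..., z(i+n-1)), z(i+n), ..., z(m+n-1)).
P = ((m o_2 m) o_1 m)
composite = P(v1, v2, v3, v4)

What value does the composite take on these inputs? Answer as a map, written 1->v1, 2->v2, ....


1->4, 2->4, 3->4, 4->4

(v1 ⋆ v2) = 1->4, 2->4, 3->4, 4->4
(v3 ⋆ v4) = 1->1, 2->3, 3->1, 4->3
((v1 ⋆ v2) ⋆ (v3 ⋆ v4)) = 1->4, 2->4, 3->4, 4->4


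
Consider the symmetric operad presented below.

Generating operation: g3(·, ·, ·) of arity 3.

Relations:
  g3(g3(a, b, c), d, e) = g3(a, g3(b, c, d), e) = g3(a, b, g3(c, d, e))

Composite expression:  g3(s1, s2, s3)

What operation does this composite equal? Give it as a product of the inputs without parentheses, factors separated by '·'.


s1 · s2 · s3

Under associativity of g3, the answer is the s's in reading order.
g3(s1, s2, s3) linearizes to s1 · s2 · s3


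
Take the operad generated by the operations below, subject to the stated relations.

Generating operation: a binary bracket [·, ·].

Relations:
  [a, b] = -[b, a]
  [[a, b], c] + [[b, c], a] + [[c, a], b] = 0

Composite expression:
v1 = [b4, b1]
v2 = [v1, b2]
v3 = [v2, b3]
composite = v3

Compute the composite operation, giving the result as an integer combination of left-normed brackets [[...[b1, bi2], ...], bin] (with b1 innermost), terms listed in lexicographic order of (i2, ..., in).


-[[[b1, b4], b2], b3]

A multilinear Lie element is pinned by b1-initial words (b1 innermost).
Composite bracket: [[[b4, b1], b2], b3]
Expanding via [a, b] = ab - ba: 8 signed words (2^3 = 8).
Collect the words opening with b1:
  b1b4b2b3 appears with sign -1, giving the term -[[[b1, b4], b2], b3]


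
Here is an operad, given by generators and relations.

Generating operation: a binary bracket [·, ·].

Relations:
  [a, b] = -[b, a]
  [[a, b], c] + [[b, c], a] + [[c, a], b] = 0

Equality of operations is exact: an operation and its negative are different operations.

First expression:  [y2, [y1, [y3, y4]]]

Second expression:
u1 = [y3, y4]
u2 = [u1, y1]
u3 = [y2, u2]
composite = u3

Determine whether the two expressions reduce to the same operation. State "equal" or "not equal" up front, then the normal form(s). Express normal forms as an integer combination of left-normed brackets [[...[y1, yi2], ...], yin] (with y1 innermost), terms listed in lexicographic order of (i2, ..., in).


not equal; first: -[[[y1, y3], y4], y2] + [[[y1, y4], y3], y2]; second: [[[y1, y3], y4], y2] - [[[y1, y4], y3], y2]

Normal form of the first expression: -[[[y1, y3], y4], y2] + [[[y1, y4], y3], y2]
Normal form of the second expression: [[[y1, y3], y4], y2] - [[[y1, y4], y3], y2]
No match — not equal.


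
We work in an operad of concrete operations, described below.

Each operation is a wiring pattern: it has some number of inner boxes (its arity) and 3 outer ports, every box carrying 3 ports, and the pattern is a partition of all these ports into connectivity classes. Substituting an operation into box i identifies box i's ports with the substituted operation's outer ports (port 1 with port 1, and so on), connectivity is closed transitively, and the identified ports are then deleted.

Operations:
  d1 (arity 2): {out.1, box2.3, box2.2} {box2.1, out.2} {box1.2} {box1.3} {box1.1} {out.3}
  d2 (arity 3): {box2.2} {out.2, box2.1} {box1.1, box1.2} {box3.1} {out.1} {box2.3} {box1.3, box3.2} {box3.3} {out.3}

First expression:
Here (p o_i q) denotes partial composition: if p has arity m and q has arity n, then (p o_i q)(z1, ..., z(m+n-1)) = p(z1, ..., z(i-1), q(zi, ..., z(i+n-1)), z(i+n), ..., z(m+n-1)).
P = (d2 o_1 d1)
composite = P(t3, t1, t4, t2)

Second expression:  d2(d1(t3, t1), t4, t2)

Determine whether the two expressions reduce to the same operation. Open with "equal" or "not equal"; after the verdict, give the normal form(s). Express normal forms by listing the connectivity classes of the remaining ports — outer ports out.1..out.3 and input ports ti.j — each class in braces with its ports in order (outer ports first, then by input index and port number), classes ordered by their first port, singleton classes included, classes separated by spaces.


equal: each reduces to {out.1} {out.2, t4.1} {out.3} {t1.1, t1.2, t1.3} {t2.1} {t2.2} {t2.3} {t3.1} {t3.2} {t3.3} {t4.2} {t4.3}

The first expression, normalized: {out.1} {out.2, t4.1} {out.3} {t1.1, t1.2, t1.3} {t2.1} {t2.2} {t2.3} {t3.1} {t3.2} {t3.3} {t4.2} {t4.3}
The second expression, normalized: {out.1} {out.2, t4.1} {out.3} {t1.1, t1.2, t1.3} {t2.1} {t2.2} {t2.3} {t3.1} {t3.2} {t3.3} {t4.2} {t4.3}
The forms coincide; equal.


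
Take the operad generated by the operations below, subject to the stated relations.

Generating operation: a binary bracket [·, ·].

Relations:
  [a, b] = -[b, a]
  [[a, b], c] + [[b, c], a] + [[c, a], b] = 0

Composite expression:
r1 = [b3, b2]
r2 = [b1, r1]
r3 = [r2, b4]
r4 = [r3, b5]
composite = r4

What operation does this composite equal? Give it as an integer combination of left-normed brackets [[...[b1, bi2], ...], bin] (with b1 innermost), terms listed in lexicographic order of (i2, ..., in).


-[[[[b1, b2], b3], b4], b5] + [[[[b1, b3], b2], b4], b5]


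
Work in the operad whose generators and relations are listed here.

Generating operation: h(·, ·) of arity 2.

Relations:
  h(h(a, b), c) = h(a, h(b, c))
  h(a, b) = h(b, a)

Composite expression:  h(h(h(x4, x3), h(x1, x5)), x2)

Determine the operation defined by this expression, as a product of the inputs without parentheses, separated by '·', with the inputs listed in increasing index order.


x1 · x2 · x3 · x4 · x5

Reordering under h is free, so list the x-inputs canonically.
h(x4, x3) flattens to x4 · x3
h(x1, x5) flattens to x1 · x5
h(h(x4, x3), h(x1, x5)) flattens to x4 · x3 · x1 · x5
h(h(h(x4, x3), h(x1, x5)), x2) flattens to x4 · x3 · x1 · x5 · x2
the factors in increasing index order: x1 · x2 · x3 · x4 · x5


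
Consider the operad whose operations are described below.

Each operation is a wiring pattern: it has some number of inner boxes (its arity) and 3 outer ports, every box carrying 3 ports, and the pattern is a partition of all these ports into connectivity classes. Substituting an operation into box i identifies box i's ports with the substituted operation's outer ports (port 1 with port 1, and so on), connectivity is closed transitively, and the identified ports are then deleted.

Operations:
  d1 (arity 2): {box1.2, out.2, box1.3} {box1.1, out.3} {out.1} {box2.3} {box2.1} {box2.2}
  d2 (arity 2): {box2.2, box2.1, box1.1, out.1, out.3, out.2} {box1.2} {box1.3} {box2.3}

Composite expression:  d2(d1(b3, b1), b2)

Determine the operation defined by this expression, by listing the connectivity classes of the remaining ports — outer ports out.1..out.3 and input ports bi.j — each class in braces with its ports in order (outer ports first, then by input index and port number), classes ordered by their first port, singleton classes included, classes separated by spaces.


{out.1, out.2, out.3, b2.1, b2.2} {b1.1} {b1.2} {b1.3} {b2.3} {b3.1} {b3.2, b3.3}

Treat the ports identified at d2 as solder joints: merge, then drop.
stage d1: inputs (b3, b1), connectivity {out.1} {out.2, b3.2, b3.3} {out.3, b3.1} {b1.1} {b1.2} {b1.3}, out.j its boundary
stage d2: inputs (b3, b1, b2), connectivity {out.1, out.2, out.3, b2.1, b2.2} {b1.1} {b1.2} {b1.3} {b2.3} {b3.1} {b3.2, b3.3}, out.j its boundary


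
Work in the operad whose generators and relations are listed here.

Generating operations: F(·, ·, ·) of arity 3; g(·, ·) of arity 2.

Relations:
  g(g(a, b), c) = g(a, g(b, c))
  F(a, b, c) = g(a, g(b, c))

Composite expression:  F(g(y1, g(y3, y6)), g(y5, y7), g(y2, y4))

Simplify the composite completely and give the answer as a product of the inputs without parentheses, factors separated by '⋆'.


y1 ⋆ y3 ⋆ y6 ⋆ y5 ⋆ y7 ⋆ y2 ⋆ y4

All parenthesizations of F agree; list the y-inputs left to right.
g(y3, y6) flattens to y3 ⋆ y6
g(y1, g(y3, y6)) flattens to y1 ⋆ y3 ⋆ y6
g(y5, y7) flattens to y5 ⋆ y7
g(y2, y4) flattens to y2 ⋆ y4
F(g(y1, g(y3, y6)), g(y5, y7), g(y2, y4)) flattens to y1 ⋆ y3 ⋆ y6 ⋆ y5 ⋆ y7 ⋆ y2 ⋆ y4


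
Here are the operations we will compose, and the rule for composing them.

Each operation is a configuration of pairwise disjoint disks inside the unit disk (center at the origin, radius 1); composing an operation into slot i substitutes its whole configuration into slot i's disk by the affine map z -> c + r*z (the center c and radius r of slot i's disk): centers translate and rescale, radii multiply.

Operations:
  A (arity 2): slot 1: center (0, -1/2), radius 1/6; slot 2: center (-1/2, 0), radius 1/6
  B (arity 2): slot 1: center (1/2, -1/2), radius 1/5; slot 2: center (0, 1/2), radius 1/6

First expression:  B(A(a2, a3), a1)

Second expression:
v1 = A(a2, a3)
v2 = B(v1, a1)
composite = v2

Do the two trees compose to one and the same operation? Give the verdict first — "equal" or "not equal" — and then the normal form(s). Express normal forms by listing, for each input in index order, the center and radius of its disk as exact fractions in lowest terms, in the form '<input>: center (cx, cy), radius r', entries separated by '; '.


equal; both compose to a1: center (0, 1/2), radius 1/6; a2: center (1/2, -3/5), radius 1/30; a3: center (2/5, -1/2), radius 1/30

The first composite normalizes to a1: center (0, 1/2), radius 1/6; a2: center (1/2, -3/5), radius 1/30; a3: center (2/5, -1/2), radius 1/30
The second composite normalizes to a1: center (0, 1/2), radius 1/6; a2: center (1/2, -3/5), radius 1/30; a3: center (2/5, -1/2), radius 1/30
Identical normal forms: equal.


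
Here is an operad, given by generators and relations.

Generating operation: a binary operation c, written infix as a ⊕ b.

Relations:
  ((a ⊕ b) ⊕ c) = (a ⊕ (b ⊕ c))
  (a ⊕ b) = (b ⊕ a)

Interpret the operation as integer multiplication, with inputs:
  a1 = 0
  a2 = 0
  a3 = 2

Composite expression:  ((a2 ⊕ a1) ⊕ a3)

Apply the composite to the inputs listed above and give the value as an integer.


(a2 ⊕ a1) = 0
((a2 ⊕ a1) ⊕ a3) = 0

0


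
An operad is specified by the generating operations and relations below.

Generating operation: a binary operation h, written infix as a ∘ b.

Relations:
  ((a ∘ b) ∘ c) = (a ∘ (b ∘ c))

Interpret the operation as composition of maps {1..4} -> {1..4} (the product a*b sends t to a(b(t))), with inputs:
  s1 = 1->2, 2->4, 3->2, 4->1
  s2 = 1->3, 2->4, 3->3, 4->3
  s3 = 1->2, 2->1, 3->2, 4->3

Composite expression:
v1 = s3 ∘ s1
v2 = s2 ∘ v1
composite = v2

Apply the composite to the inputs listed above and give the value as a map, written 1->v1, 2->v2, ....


1->3, 2->3, 3->3, 4->4


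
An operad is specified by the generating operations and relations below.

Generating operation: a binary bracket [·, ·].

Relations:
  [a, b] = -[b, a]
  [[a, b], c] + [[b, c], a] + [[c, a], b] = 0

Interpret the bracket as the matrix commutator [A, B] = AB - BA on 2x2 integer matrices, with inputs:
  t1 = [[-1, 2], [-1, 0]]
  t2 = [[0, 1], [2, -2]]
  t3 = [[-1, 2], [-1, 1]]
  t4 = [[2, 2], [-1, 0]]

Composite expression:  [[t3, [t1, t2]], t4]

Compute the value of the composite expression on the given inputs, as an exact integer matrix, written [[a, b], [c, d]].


[t1, t2] = [[5, -5], [0, -5]]
[t3, [t1, t2]] = [[-5, -10], [-10, 5]]
[[t3, [t1, t2]], t4] = [[30, 0], [-30, -30]]

[[30, 0], [-30, -30]]
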